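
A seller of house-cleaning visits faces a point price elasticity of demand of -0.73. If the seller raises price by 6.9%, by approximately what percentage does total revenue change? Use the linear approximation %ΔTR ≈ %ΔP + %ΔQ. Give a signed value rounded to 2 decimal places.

+1.86%

%ΔQ ≈ Ed × %ΔP = (-0.73) × (+6.9%) = -5.0370%
%ΔTR ≈ %ΔP + %ΔQ = (+6.9%) + (-5.0370%) = +1.8630%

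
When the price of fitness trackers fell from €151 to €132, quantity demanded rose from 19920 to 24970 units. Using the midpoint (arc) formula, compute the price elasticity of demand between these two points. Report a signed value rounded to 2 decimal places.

-1.68

%ΔQ = (24970 − 19920) / [(19920 + 24970)/2] = 5050/22445 = 0.224994…
%ΔP = (132 − 151) / [(151 + 132)/2] = -19/141.5 = -0.134275…
Arc Ed = %ΔQ / %ΔP = (5050/22445) / (-19/141.5) = -1.6756…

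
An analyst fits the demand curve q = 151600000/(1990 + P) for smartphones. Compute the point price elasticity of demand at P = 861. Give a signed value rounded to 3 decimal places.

dq/dP = −151600000/(1990 + P)² = -18.6511. At P = 861, q = 53174.3.
Ed = (dq/dP)·(P/q) = (-18.6511) × (861/53174.3) = -0.30199…

-0.302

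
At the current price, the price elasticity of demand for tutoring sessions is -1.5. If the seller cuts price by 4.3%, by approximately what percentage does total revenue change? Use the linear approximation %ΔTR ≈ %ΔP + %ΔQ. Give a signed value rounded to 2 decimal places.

%ΔQ ≈ Ed × %ΔP = (-1.5) × (-4.3%) = +6.4500%
%ΔTR ≈ %ΔP + %ΔQ = (-4.3%) + (+6.4500%) = +2.1500%

+2.15%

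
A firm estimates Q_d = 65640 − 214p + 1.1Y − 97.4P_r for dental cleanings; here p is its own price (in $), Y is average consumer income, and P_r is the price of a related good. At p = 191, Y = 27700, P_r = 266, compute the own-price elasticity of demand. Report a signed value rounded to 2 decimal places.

At the given values, Q_d = 65640 − 214(191) + 1.1(27700) − 97.4(266) = 29327.6.
∂Q_d/∂p = −214.
E = (-214) × (191/29327.6) = -1.3937…

-1.39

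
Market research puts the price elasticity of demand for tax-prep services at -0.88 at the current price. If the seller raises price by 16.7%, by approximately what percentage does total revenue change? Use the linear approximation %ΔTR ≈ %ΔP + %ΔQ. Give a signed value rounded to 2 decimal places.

%ΔQ ≈ Ed × %ΔP = (-0.88) × (+16.7%) = -14.6960%
%ΔTR ≈ %ΔP + %ΔQ = (+16.7%) + (-14.6960%) = +2.0040%

+2.00%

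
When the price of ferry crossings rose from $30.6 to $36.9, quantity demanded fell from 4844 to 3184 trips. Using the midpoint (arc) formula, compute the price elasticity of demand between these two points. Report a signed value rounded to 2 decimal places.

%ΔQ = (3184 − 4844) / [(4844 + 3184)/2] = -1660/4014 = -0.413552…
%ΔP = (36.9 − 30.6) / [(30.6 + 36.9)/2] = 6.3/33.75 = 0.186666…
Arc Ed = %ΔQ / %ΔP = (-1660/4014) / (6.3/33.75) = -2.2154…

-2.22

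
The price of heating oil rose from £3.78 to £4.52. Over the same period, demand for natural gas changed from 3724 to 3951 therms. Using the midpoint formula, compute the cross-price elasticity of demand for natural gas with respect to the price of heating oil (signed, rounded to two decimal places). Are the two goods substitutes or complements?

%ΔQ_{natural gas} = (3951 − 3724)/avg = 227/3837.5 = 0.059153…
%ΔP_{heating oil} = (4.52 − 3.78)/avg = 0.74/4.15 = 0.178313…
E_cross = (227/3837.5) / (0.74/4.15) = 0.3317…
E_cross > 0 ⇒ the goods are substitutes.

0.33; substitutes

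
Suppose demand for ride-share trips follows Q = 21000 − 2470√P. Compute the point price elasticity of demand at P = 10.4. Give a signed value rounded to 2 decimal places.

dQ/dP = −2470/(2√P) = -382.957. At P = 10.4, Q = 13034.5.
Ed = (dQ/dP)·(P/Q) = (-382.957) × (10.4/13034.5) = -0.3055…

-0.31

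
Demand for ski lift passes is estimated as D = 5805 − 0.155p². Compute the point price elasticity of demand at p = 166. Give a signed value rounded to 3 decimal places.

dD/dp = −2·0.155·p = -51.46. At p = 166, D = 1533.82.
Ed = (dD/dp)·(p/D) = (-51.46) × (166/1533.82) = -5.56933…

-5.569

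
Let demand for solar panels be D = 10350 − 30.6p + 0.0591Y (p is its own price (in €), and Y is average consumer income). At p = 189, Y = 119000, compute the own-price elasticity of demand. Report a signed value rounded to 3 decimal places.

-0.499

At the given values, D = 10350 − 30.6(189) + 0.0591(119000) = 11599.5.
∂D/∂p = −30.6.
E = (-30.6) × (189/11599.5) = -0.49859…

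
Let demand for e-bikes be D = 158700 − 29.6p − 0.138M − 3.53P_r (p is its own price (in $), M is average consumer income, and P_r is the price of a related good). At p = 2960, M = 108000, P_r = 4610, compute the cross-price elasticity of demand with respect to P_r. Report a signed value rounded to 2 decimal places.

At the given values, D = 158700 − 29.6(2960) − 0.138(108000) − 3.53(4610) = 39906.7.
∂D/∂P_r = -3.53.
E = (-3.53) × (4610/39906.7) = -0.4077…

-0.41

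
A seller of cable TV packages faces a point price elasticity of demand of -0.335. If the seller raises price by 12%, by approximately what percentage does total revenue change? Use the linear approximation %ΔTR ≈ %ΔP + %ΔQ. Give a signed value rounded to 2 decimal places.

%ΔQ ≈ Ed × %ΔP = (-0.335) × (+12%) = -4.0200%
%ΔTR ≈ %ΔP + %ΔQ = (+12%) + (-4.0200%) = +7.9800%

+7.98%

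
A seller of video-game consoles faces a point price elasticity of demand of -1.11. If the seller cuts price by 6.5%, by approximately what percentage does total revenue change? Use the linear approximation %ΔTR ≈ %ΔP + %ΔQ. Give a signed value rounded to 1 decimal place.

%ΔQ ≈ Ed × %ΔP = (-1.11) × (-6.5%) = +7.2150%
%ΔTR ≈ %ΔP + %ΔQ = (-6.5%) + (+7.2150%) = +0.7150%

+0.7%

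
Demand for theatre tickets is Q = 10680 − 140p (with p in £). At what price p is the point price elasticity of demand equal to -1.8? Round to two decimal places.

Ed = −140p/(10680 − 140p). Set this equal to -1.8:
140p = 1.8·(10680 − 140p) ⇒ 140p(1 + 1.8) = 1.8·10680
p = 1.8·10680 / (140·2.8) = 49.0408…

49.04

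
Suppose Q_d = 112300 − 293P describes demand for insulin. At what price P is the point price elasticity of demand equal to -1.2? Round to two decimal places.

209.06

Ed = −293P/(112300 − 293P). Set this equal to -1.2:
293P = 1.2·(112300 − 293P) ⇒ 293P(1 + 1.2) = 1.2·112300
P = 1.2·112300 / (293·2.2) = 209.0598…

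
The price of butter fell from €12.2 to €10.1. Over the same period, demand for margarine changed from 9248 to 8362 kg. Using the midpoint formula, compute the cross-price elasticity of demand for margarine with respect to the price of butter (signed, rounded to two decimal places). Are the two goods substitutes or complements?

0.53; substitutes

%ΔQ_{margarine} = (8362 − 9248)/avg = -886/8805 = -0.100624…
%ΔP_{butter} = (10.1 − 12.2)/avg = -2.1/11.15 = -0.188340…
E_cross = (-886/8805) / (-2.1/11.15) = 0.5342…
E_cross > 0 ⇒ the goods are substitutes.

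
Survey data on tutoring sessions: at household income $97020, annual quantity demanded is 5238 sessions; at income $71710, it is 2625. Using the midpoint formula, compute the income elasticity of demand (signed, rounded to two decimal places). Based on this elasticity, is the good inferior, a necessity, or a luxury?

2.22; luxury

%ΔQ = (2625 − 5238)/[( 5238 + 2625)/2] = -2613/3931.5 = -0.664631…
%ΔIncome = (71710 − 97020)/[( 97020 + 71710)/2] = -25310/84365 = -0.300005…
E_income = (-2613/3931.5) / (-25310/84365) = 2.2153…
E_income > 1 ⇒ normal good, luxury.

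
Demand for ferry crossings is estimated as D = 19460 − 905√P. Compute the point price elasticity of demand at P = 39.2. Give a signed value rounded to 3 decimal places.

dD/dP = −905/(2√P) = -72.2729. At P = 39.2, D = 13793.8.
Ed = (dD/dP)·(P/D) = (-72.2729) × (39.2/13793.8) = -0.20538…

-0.205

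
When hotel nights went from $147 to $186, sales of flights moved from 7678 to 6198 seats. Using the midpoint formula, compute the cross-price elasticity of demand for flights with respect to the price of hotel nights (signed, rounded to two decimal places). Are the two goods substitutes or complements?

%ΔQ_{flights} = (6198 − 7678)/avg = -1480/6938 = -0.213317…
%ΔP_{hotel nights} = (186 − 147)/avg = 39/166.5 = 0.234234…
E_cross = (-1480/6938) / (39/166.5) = -0.9107…
E_cross < 0 ⇒ the goods are complements.

-0.91; complements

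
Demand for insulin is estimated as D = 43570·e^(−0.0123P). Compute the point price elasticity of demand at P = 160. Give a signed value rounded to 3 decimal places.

dD/dP = −0.0123·D = -74.8861. At P = 160, D = 6088.3.
Ed = (dD/dP)·(P/D) = (-74.8861) × (160/6088.3) = -1.968

-1.968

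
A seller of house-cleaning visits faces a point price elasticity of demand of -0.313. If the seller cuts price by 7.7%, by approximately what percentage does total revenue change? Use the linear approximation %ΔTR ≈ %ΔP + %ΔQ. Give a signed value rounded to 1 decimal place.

%ΔQ ≈ Ed × %ΔP = (-0.313) × (-7.7%) = +2.4101%
%ΔTR ≈ %ΔP + %ΔQ = (-7.7%) + (+2.4101%) = -5.2899%

-5.3%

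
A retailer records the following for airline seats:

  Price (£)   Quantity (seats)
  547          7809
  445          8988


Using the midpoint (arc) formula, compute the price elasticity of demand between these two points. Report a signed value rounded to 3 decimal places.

%ΔQ = (8988 − 7809) / [(7809 + 8988)/2] = 1179/8398.5 = 0.140382…
%ΔP = (445 − 547) / [(547 + 445)/2] = -102/496 = -0.205645…
Arc Ed = %ΔQ / %ΔP = (1179/8398.5) / (-102/496) = -0.68264…

-0.683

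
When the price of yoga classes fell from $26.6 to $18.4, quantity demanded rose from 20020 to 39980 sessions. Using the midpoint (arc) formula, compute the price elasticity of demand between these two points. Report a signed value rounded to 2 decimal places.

-1.83

%ΔQ = (39980 − 20020) / [(20020 + 39980)/2] = 19960/30000 = 0.665333…
%ΔP = (18.4 − 26.6) / [(26.6 + 18.4)/2] = -8.2/22.5 = -0.364444…
Arc Ed = %ΔQ / %ΔP = (19960/30000) / (-8.2/22.5) = -1.8256…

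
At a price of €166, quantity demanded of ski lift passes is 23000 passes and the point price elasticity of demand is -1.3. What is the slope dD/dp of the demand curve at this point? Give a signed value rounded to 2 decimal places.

-180.12

Ed = (dD/dp)·(p/D) ⇒ dD/dp = Ed·D/p = (-1.3)·23000/166 = -180.1204…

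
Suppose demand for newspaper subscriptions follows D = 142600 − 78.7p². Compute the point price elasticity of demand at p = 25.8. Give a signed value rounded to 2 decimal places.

dD/dp = −2·78.7·p = -4060.92. At p = 25.8, D = 90214.132.
Ed = (dD/dp)·(p/D) = (-4060.92) × (25.8/90214.132) = -1.1613…

-1.16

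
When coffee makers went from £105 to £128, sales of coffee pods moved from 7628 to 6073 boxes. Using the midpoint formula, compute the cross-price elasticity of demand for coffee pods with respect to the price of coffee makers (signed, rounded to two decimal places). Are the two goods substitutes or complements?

%ΔQ_{coffee pods} = (6073 − 7628)/avg = -1555/6850.5 = -0.226990…
%ΔP_{coffee makers} = (128 − 105)/avg = 23/116.5 = 0.197424…
E_cross = (-1555/6850.5) / (23/116.5) = -1.1497…
E_cross < 0 ⇒ the goods are complements.

-1.15; complements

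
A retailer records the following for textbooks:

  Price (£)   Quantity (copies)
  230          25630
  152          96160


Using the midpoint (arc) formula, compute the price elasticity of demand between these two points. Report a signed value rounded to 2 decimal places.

%ΔQ = (96160 − 25630) / [(25630 + 96160)/2] = 70530/60895 = 1.158223…
%ΔP = (152 − 230) / [(230 + 152)/2] = -78/191 = -0.408376…
Arc Ed = %ΔQ / %ΔP = (70530/60895) / (-78/191) = -2.8361…

-2.84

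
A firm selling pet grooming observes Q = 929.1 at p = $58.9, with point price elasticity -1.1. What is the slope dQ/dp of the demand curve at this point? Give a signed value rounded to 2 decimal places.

-17.35

Ed = (dQ/dp)·(p/Q) ⇒ dQ/dp = Ed·Q/p = (-1.1)·929.1/58.9 = -17.3516…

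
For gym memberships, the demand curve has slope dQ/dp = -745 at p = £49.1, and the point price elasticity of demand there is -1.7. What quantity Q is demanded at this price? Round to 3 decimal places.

21517.353

Ed = (dQ/dp)·(p/Q) ⇒ Q = (dQ/dp)·p/Ed = (-745)·49.1/(-1.7) = 21517.35294…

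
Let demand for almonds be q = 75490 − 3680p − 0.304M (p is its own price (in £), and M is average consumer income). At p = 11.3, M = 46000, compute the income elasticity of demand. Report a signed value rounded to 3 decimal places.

At the given values, q = 75490 − 3680(11.3) − 0.304(46000) = 19922.
∂q/∂M = -0.304.
E = (-0.304) × (46000/19922) = -0.70193…

-0.702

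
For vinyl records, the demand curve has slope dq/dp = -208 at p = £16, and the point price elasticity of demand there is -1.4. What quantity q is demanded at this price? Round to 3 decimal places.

2377.143

Ed = (dq/dp)·(p/q) ⇒ q = (dq/dp)·p/Ed = (-208)·16/(-1.4) = 2377.14285…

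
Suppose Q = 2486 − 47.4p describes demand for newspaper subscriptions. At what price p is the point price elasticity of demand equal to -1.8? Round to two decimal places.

33.72

Ed = −47.4p/(2486 − 47.4p). Set this equal to -1.8:
47.4p = 1.8·(2486 − 47.4p) ⇒ 47.4p(1 + 1.8) = 1.8·2486
p = 1.8·2486 / (47.4·2.8) = 33.7160…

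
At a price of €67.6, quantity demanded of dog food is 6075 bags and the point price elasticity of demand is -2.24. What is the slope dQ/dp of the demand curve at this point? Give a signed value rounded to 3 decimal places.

Ed = (dQ/dp)·(p/Q) ⇒ dQ/dp = Ed·Q/p = (-2.24)·6075/67.6 = -201.30177…

-201.302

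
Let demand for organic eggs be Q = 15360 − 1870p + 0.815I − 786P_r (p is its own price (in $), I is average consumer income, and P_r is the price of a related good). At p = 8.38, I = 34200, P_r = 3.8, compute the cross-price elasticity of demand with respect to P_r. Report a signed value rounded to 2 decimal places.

-0.12

At the given values, Q = 15360 − 1870(8.38) + 0.815(34200) − 786(3.8) = 24575.6.
∂Q/∂P_r = -786.
E = (-786) × (3.8/24575.6) = -0.1215…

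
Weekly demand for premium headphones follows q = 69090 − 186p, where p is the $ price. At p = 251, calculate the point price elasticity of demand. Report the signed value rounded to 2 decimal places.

dq/dp = −186. At p = 251, q = 69090 − 186(251) = 22404.
Ed = (dq/dp)·(p/q) = −186 × (251/22404) = -2.0838…

-2.08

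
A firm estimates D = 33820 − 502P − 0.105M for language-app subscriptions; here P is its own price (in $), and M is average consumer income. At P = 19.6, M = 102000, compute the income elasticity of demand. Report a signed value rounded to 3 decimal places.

At the given values, D = 33820 − 502(19.6) − 0.105(102000) = 13270.8.
∂D/∂M = -0.105.
E = (-0.105) × (102000/13270.8) = -0.80703…

-0.807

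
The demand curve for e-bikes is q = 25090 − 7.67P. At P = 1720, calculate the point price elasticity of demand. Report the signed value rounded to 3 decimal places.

-1.109

dq/dP = −7.67. At P = 1720, q = 25090 − 7.67(1720) = 11897.6.
Ed = (dq/dP)·(P/q) = −7.67 × (1720/11897.6) = -1.10882…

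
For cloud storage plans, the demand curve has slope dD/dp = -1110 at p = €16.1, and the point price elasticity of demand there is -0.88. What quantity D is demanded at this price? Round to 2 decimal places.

Ed = (dD/dp)·(p/D) ⇒ D = (dD/dp)·p/Ed = (-1110)·16.1/(-0.88) = 20307.9545…

20307.95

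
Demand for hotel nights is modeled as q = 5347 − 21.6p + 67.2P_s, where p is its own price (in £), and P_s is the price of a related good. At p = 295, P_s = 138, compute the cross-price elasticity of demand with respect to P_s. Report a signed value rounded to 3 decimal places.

1.124

At the given values, q = 5347 − 21.6(295) + 67.2(138) = 8248.6.
∂q/∂P_s = 67.2.
E = (67.2) × (138/8248.6) = 1.12426…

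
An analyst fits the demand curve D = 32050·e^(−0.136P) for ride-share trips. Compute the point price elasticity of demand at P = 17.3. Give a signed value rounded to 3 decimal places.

-2.353

dD/dP = −0.136·D = -414.533. At P = 17.3, D = 3048.04.
Ed = (dD/dP)·(P/D) = (-414.533) × (17.3/3048.04) = -2.3528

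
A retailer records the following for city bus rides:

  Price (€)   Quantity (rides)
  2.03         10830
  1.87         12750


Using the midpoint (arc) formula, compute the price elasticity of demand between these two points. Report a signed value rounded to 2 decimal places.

-1.98

%ΔQ = (12750 − 10830) / [(10830 + 12750)/2] = 1920/11790 = 0.162849…
%ΔP = (1.87 − 2.03) / [(2.03 + 1.87)/2] = -0.16/1.95 = -0.082051…
Arc Ed = %ΔQ / %ΔP = (1920/11790) / (-0.16/1.95) = -1.9847…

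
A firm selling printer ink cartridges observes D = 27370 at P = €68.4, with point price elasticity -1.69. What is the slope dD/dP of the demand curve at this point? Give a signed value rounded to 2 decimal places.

Ed = (dD/dP)·(P/D) ⇒ dD/dP = Ed·D/P = (-1.69)·27370/68.4 = -676.2470…

-676.25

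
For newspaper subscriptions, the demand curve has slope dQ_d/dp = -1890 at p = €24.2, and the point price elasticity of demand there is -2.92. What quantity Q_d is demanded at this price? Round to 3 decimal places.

Ed = (dQ_d/dp)·(p/Q_d) ⇒ Q_d = (dQ_d/dp)·p/Ed = (-1890)·24.2/(-2.92) = 15663.69863…

15663.699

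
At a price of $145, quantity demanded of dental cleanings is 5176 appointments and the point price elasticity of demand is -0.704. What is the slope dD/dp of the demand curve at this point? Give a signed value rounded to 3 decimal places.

-25.130

Ed = (dD/dp)·(p/D) ⇒ dD/dp = Ed·D/p = (-0.704)·5176/145 = -25.13037…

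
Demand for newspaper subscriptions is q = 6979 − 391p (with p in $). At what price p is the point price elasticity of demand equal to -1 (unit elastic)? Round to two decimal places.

8.92

Ed = −391p/(6979 − 391p). Set this equal to -1:
391p = 1·(6979 − 391p) ⇒ 391p(1 + 1) = 1·6979
p = 1·6979 / (391·2) = 8.9245…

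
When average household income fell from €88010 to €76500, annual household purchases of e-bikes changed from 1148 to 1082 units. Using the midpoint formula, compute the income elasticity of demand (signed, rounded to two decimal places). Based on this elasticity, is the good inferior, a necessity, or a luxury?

%ΔQ = (1082 − 1148)/[( 1148 + 1082)/2] = -66/1115 = -0.059192…
%ΔIncome = (76500 − 88010)/[( 88010 + 76500)/2] = -11510/82255 = -0.139930…
E_income = (-66/1115) / (-11510/82255) = 0.4230…
0 < E_income < 1 ⇒ normal good, necessity.

0.42; necessity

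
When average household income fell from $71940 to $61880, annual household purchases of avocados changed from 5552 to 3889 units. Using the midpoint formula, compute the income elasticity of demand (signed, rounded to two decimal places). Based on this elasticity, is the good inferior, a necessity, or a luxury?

2.34; luxury

%ΔQ = (3889 − 5552)/[( 5552 + 3889)/2] = -1663/4720.5 = -0.352293…
%ΔIncome = (61880 − 71940)/[( 71940 + 61880)/2] = -10060/66910 = -0.150351…
E_income = (-1663/4720.5) / (-10060/66910) = 2.3431…
E_income > 1 ⇒ normal good, luxury.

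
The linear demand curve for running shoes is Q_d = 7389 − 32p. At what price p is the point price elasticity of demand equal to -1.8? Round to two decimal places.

Ed = −32p/(7389 − 32p). Set this equal to -1.8:
32p = 1.8·(7389 − 32p) ⇒ 32p(1 + 1.8) = 1.8·7389
p = 1.8·7389 / (32·2.8) = 148.4397…

148.44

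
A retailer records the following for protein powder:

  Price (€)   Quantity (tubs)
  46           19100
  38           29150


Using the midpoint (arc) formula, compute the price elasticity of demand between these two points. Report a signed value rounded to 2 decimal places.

%ΔQ = (29150 − 19100) / [(19100 + 29150)/2] = 10050/24125 = 0.416580…
%ΔP = (38 − 46) / [(46 + 38)/2] = -8/42 = -0.190476…
Arc Ed = %ΔQ / %ΔP = (10050/24125) / (-8/42) = -2.1870…

-2.19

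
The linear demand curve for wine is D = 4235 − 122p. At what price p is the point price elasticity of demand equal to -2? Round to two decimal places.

23.14

Ed = −122p/(4235 − 122p). Set this equal to -2:
122p = 2·(4235 − 122p) ⇒ 122p(1 + 2) = 2·4235
p = 2·4235 / (122·3) = 23.1420…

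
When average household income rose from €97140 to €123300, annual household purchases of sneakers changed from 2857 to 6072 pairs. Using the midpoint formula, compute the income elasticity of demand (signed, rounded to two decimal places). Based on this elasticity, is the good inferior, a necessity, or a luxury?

%ΔQ = (6072 − 2857)/[( 2857 + 6072)/2] = 3215/4464.5 = 0.720125…
%ΔIncome = (123300 − 97140)/[( 97140 + 123300)/2] = 26160/110220 = 0.237343…
E_income = (3215/4464.5) / (26160/110220) = 3.0341…
E_income > 1 ⇒ normal good, luxury.

3.03; luxury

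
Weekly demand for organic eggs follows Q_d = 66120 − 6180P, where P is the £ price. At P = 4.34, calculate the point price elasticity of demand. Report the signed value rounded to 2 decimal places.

dQ_d/dP = −6180. At P = 4.34, Q_d = 66120 − 6180(4.34) = 39298.8.
Ed = (dQ_d/dP)·(P/Q_d) = −6180 × (4.34/39298.8) = -0.6824…

-0.68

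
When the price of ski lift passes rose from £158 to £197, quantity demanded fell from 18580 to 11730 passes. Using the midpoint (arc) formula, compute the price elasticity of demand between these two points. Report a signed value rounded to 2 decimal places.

-2.06

%ΔQ = (11730 − 18580) / [(18580 + 11730)/2] = -6850/15155 = -0.451996…
%ΔP = (197 − 158) / [(158 + 197)/2] = 39/177.5 = 0.219718…
Arc Ed = %ΔQ / %ΔP = (-6850/15155) / (39/177.5) = -2.0571…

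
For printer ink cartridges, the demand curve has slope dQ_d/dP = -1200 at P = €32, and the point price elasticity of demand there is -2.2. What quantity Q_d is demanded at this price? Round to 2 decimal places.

17454.55

Ed = (dQ_d/dP)·(P/Q_d) ⇒ Q_d = (dQ_d/dP)·P/Ed = (-1200)·32/(-2.2) = 17454.5454…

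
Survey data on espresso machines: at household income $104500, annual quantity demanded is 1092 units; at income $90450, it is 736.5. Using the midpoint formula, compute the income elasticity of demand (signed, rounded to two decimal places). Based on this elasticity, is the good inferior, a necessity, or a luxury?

%ΔQ = (736.5 − 1092)/[( 1092 + 736.5)/2] = -355.5/914.25 = -0.388843…
%ΔIncome = (90450 − 104500)/[( 104500 + 90450)/2] = -14050/97475 = -0.144139…
E_income = (-355.5/914.25) / (-14050/97475) = 2.6976…
E_income > 1 ⇒ normal good, luxury.

2.70; luxury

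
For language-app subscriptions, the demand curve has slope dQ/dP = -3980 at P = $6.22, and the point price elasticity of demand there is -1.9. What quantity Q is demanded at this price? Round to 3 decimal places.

Ed = (dQ/dP)·(P/Q) ⇒ Q = (dQ/dP)·P/Ed = (-3980)·6.22/(-1.9) = 13029.26315…

13029.263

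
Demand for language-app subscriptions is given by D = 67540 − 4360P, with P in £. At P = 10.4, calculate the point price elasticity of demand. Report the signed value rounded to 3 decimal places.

-2.043

dD/dP = −4360. At P = 10.4, D = 67540 − 4360(10.4) = 22196.
Ed = (dD/dP)·(P/D) = −4360 × (10.4/22196) = -2.04289…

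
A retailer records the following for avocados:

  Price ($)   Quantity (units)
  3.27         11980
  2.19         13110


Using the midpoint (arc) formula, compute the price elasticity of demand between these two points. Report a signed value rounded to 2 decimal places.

%ΔQ = (13110 − 11980) / [(11980 + 13110)/2] = 1130/12545 = 0.090075…
%ΔP = (2.19 − 3.27) / [(3.27 + 2.19)/2] = -1.08/2.73 = -0.395604…
Arc Ed = %ΔQ / %ΔP = (1130/12545) / (-1.08/2.73) = -0.2276…

-0.23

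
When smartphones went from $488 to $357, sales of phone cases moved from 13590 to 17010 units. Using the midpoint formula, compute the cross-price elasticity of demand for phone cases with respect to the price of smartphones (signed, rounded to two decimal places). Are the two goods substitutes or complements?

%ΔQ_{phone cases} = (17010 − 13590)/avg = 3420/15300 = 0.223529…
%ΔP_{smartphones} = (357 − 488)/avg = -131/422.5 = -0.310059…
E_cross = (3420/15300) / (-131/422.5) = -0.7209…
E_cross < 0 ⇒ the goods are complements.

-0.72; complements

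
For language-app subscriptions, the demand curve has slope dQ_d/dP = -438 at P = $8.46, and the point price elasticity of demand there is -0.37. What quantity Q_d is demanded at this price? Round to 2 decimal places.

Ed = (dQ_d/dP)·(P/Q_d) ⇒ Q_d = (dQ_d/dP)·P/Ed = (-438)·8.46/(-0.37) = 10014.8108…

10014.81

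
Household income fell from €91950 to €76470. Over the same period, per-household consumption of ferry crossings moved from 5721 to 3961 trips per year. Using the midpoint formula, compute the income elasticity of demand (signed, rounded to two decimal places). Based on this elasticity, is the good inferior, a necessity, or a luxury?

%ΔQ = (3961 − 5721)/[( 5721 + 3961)/2] = -1760/4841 = -0.363561…
%ΔIncome = (76470 − 91950)/[( 91950 + 76470)/2] = -15480/84210 = -0.183826…
E_income = (-1760/4841) / (-15480/84210) = 1.9777…
E_income > 1 ⇒ normal good, luxury.

1.98; luxury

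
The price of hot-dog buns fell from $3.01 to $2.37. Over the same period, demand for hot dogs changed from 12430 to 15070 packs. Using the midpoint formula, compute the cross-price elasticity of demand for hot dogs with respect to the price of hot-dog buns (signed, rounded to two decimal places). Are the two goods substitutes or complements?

-0.81; complements

%ΔQ_{hot dogs} = (15070 − 12430)/avg = 2640/13750 = 0.192
%ΔP_{hot-dog buns} = (2.37 − 3.01)/avg = -0.64/2.69 = -0.237918…
E_cross = (2640/13750) / (-0.64/2.69) = -0.807
E_cross < 0 ⇒ the goods are complements.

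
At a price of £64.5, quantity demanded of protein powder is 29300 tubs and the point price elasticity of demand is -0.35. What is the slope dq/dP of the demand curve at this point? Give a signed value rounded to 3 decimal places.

Ed = (dq/dP)·(P/q) ⇒ dq/dP = Ed·q/P = (-0.35)·29300/64.5 = -158.99224…

-158.992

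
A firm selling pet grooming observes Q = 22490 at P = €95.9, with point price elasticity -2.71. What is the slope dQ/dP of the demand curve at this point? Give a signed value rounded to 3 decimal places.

-635.536

Ed = (dQ/dP)·(P/Q) ⇒ dQ/dP = Ed·Q/P = (-2.71)·22490/95.9 = -635.53597…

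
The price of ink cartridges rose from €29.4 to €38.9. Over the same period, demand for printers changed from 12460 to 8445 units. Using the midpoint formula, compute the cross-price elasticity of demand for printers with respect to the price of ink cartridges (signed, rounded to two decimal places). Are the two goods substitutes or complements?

%ΔQ_{printers} = (8445 − 12460)/avg = -4015/10452.5 = -0.384118…
%ΔP_{ink cartridges} = (38.9 − 29.4)/avg = 9.5/34.15 = 0.278184…
E_cross = (-4015/10452.5) / (9.5/34.15) = -1.3808…
E_cross < 0 ⇒ the goods are complements.

-1.38; complements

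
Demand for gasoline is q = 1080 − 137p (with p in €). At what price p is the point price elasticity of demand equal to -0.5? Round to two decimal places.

Ed = −137p/(1080 − 137p). Set this equal to -0.5:
137p = 0.5·(1080 − 137p) ⇒ 137p(1 + 0.5) = 0.5·1080
p = 0.5·1080 / (137·1.5) = 2.6277…

2.63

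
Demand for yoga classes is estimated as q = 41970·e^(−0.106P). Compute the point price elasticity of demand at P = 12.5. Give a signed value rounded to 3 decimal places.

-1.325

dq/dP = −0.106·q = -1182.51. At P = 12.5, q = 11155.8.
Ed = (dq/dP)·(P/q) = (-1182.51) × (12.5/11155.8) = -1.325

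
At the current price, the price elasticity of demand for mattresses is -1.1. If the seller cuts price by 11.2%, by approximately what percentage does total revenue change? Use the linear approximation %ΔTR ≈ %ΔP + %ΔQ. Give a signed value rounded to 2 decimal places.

+1.12%

%ΔQ ≈ Ed × %ΔP = (-1.1) × (-11.2%) = +12.3200%
%ΔTR ≈ %ΔP + %ΔQ = (-11.2%) + (+12.3200%) = +1.1200%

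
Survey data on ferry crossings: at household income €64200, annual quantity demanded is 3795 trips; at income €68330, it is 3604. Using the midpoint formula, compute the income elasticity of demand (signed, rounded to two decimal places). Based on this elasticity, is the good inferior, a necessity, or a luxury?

-0.83; inferior

%ΔQ = (3604 − 3795)/[( 3795 + 3604)/2] = -191/3699.5 = -0.051628…
%ΔIncome = (68330 − 64200)/[( 64200 + 68330)/2] = 4130/66265 = 0.062325…
E_income = (-191/3699.5) / (4130/66265) = -0.8283…
E_income < 0 ⇒ inferior good.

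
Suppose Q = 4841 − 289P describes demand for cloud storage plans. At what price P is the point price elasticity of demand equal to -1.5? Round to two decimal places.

Ed = −289P/(4841 − 289P). Set this equal to -1.5:
289P = 1.5·(4841 − 289P) ⇒ 289P(1 + 1.5) = 1.5·4841
P = 1.5·4841 / (289·2.5) = 10.0505…

10.05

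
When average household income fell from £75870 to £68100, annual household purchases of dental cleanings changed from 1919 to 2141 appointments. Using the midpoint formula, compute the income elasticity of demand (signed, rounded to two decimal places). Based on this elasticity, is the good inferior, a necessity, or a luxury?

-1.01; inferior

%ΔQ = (2141 − 1919)/[( 1919 + 2141)/2] = 222/2030 = 0.109359…
%ΔIncome = (68100 − 75870)/[( 75870 + 68100)/2] = -7770/71985 = -0.107939…
E_income = (222/2030) / (-7770/71985) = -1.0131…
E_income < 0 ⇒ inferior good.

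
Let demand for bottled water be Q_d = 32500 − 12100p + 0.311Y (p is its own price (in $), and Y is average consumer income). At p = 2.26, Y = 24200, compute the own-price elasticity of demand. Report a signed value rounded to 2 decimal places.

At the given values, Q_d = 32500 − 12100(2.26) + 0.311(24200) = 12680.2.
∂Q_d/∂p = −12100.
E = (-12100) × (2.26/12680.2) = -2.1565…

-2.16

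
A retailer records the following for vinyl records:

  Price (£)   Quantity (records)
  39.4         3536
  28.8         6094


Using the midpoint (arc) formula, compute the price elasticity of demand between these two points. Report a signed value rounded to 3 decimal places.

%ΔQ = (6094 − 3536) / [(3536 + 6094)/2] = 2558/4815 = 0.531256…
%ΔP = (28.8 − 39.4) / [(39.4 + 28.8)/2] = -10.6/34.1 = -0.310850…
Arc Ed = %ΔQ / %ΔP = (2558/4815) / (-10.6/34.1) = -1.70904…

-1.709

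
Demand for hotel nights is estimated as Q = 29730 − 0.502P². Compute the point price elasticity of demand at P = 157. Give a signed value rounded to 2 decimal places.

dQ/dP = −2·0.502·P = -157.628. At P = 157, Q = 17356.202.
Ed = (dQ/dP)·(P/Q) = (-157.628) × (157/17356.202) = -1.4258…

-1.43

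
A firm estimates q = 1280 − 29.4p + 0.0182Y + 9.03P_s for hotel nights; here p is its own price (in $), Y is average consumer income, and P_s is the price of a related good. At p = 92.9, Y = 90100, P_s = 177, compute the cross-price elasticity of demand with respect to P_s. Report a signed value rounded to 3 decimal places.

At the given values, q = 1280 − 29.4(92.9) + 0.0182(90100) + 9.03(177) = 1786.87.
∂q/∂P_s = 9.03.
E = (9.03) × (177/1786.87) = 0.89447…

0.894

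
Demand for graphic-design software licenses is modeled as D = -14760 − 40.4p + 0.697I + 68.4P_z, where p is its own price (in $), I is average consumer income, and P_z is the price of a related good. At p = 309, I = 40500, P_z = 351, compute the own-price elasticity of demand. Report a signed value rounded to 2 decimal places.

At the given values, D = -14760 − 40.4(309) + 0.697(40500) + 68.4(351) = 24993.3.
∂D/∂p = −40.4.
E = (-40.4) × (309/24993.3) = -0.4994…

-0.50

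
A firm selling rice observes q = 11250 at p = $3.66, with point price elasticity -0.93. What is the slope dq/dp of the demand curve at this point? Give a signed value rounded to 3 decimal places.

-2858.607

Ed = (dq/dp)·(p/q) ⇒ dq/dp = Ed·q/p = (-0.93)·11250/3.66 = -2858.60655…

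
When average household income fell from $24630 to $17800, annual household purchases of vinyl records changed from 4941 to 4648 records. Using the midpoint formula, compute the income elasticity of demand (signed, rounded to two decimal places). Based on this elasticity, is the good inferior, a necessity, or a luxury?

%ΔQ = (4648 − 4941)/[( 4941 + 4648)/2] = -293/4794.5 = -0.061111…
%ΔIncome = (17800 − 24630)/[( 24630 + 17800)/2] = -6830/21215 = -0.321942…
E_income = (-293/4794.5) / (-6830/21215) = 0.1898…
0 < E_income < 1 ⇒ normal good, necessity.

0.19; necessity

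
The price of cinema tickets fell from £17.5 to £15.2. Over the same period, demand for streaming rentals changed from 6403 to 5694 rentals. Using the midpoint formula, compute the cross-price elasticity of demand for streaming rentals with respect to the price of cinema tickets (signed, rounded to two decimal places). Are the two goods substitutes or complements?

0.83; substitutes

%ΔQ_{streaming rentals} = (5694 − 6403)/avg = -709/6048.5 = -0.117219…
%ΔP_{cinema tickets} = (15.2 − 17.5)/avg = -2.3/16.35 = -0.140672…
E_cross = (-709/6048.5) / (-2.3/16.35) = 0.8332…
E_cross > 0 ⇒ the goods are substitutes.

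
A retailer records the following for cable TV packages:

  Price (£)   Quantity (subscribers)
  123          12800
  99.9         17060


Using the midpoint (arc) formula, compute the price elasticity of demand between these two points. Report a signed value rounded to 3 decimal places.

%ΔQ = (17060 − 12800) / [(12800 + 17060)/2] = 4260/14930 = 0.285331…
%ΔP = (99.9 − 123) / [(123 + 99.9)/2] = -23.1/111.45 = -0.207267…
Arc Ed = %ΔQ / %ΔP = (4260/14930) / (-23.1/111.45) = -1.37663…

-1.377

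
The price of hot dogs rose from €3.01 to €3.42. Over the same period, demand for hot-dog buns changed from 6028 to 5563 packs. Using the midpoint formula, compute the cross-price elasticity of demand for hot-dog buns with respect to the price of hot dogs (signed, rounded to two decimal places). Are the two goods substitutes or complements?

%ΔQ_{hot-dog buns} = (5563 − 6028)/avg = -465/5795.5 = -0.080234…
%ΔP_{hot dogs} = (3.42 − 3.01)/avg = 0.41/3.215 = 0.127527…
E_cross = (-465/5795.5) / (0.41/3.215) = -0.6291…
E_cross < 0 ⇒ the goods are complements.

-0.63; complements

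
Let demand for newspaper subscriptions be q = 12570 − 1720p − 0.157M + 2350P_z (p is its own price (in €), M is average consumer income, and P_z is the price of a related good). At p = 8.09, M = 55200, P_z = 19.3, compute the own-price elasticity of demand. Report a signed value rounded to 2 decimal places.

At the given values, q = 12570 − 1720(8.09) − 0.157(55200) + 2350(19.3) = 35343.8.
∂q/∂p = −1720.
E = (-1720) × (8.09/35343.8) = -0.3936…

-0.39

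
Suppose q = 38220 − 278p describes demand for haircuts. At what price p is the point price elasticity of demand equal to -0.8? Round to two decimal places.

Ed = −278p/(38220 − 278p). Set this equal to -0.8:
278p = 0.8·(38220 − 278p) ⇒ 278p(1 + 0.8) = 0.8·38220
p = 0.8·38220 / (278·1.8) = 61.1031…

61.10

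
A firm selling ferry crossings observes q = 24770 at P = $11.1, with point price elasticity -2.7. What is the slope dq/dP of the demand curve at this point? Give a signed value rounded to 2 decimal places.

Ed = (dq/dP)·(P/q) ⇒ dq/dP = Ed·q/P = (-2.7)·24770/11.1 = -6025.1351…

-6025.14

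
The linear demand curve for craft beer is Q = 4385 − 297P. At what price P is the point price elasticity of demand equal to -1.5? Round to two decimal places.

Ed = −297P/(4385 − 297P). Set this equal to -1.5:
297P = 1.5·(4385 − 297P) ⇒ 297P(1 + 1.5) = 1.5·4385
P = 1.5·4385 / (297·2.5) = 8.8585…

8.86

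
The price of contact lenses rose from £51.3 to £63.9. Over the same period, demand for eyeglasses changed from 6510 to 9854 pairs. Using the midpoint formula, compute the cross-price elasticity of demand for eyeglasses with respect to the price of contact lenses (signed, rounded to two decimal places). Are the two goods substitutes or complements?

1.87; substitutes

%ΔQ_{eyeglasses} = (9854 − 6510)/avg = 3344/8182 = 0.408702…
%ΔP_{contact lenses} = (63.9 − 51.3)/avg = 12.6/57.6 = 0.21875
E_cross = (3344/8182) / (12.6/57.6) = 1.8683…
E_cross > 0 ⇒ the goods are substitutes.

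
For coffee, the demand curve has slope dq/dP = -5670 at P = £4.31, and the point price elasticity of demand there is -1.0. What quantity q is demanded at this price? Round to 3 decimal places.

24437.700

Ed = (dq/dP)·(P/q) ⇒ q = (dq/dP)·P/Ed = (-5670)·4.31/(-1.0) = 24437.7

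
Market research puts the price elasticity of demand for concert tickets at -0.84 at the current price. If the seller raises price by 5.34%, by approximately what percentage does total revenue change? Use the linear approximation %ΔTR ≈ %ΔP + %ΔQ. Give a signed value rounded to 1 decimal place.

%ΔQ ≈ Ed × %ΔP = (-0.84) × (+5.34%) = -4.4856%
%ΔTR ≈ %ΔP + %ΔQ = (+5.34%) + (-4.4856%) = +0.8544%

+0.9%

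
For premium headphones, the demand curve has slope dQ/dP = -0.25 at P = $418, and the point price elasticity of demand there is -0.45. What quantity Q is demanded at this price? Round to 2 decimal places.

Ed = (dQ/dP)·(P/Q) ⇒ Q = (dQ/dP)·P/Ed = (-0.25)·418/(-0.45) = 232.2222…

232.22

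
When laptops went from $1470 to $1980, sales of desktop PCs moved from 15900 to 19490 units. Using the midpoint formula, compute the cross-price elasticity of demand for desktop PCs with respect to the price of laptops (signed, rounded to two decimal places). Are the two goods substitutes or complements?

0.69; substitutes

%ΔQ_{desktop PCs} = (19490 − 15900)/avg = 3590/17695 = 0.202882…
%ΔP_{laptops} = (1980 − 1470)/avg = 510/1725 = 0.295652…
E_cross = (3590/17695) / (510/1725) = 0.6862…
E_cross > 0 ⇒ the goods are substitutes.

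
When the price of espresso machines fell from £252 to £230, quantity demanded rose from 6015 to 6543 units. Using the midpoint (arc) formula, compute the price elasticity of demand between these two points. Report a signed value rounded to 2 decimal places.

%ΔQ = (6543 − 6015) / [(6015 + 6543)/2] = 528/6279 = 0.084089…
%ΔP = (230 − 252) / [(252 + 230)/2] = -22/241 = -0.091286…
Arc Ed = %ΔQ / %ΔP = (528/6279) / (-22/241) = -0.9211…

-0.92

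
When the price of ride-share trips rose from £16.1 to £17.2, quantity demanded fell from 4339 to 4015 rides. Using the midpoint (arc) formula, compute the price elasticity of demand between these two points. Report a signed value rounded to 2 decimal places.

%ΔQ = (4015 − 4339) / [(4339 + 4015)/2] = -324/4177 = -0.077567…
%ΔP = (17.2 − 16.1) / [(16.1 + 17.2)/2] = 1.1/16.65 = 0.066066…
Arc Ed = %ΔQ / %ΔP = (-324/4177) / (1.1/16.65) = -1.1740…

-1.17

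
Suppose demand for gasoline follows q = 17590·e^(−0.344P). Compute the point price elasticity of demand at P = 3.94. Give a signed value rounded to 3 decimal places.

-1.355

dq/dP = −0.344·q = -1560.27. At P = 3.94, q = 4535.66.
Ed = (dq/dP)·(P/q) = (-1560.27) × (3.94/4535.66) = -1.35536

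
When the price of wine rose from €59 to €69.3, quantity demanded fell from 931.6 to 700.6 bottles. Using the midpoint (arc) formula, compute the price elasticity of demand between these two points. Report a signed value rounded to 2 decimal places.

%ΔQ = (700.6 − 931.6) / [(931.6 + 700.6)/2] = -231/816.1 = -0.283053…
%ΔP = (69.3 − 59) / [(59 + 69.3)/2] = 10.3/64.15 = 0.160561…
Arc Ed = %ΔQ / %ΔP = (-231/816.1) / (10.3/64.15) = -1.7629…

-1.76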